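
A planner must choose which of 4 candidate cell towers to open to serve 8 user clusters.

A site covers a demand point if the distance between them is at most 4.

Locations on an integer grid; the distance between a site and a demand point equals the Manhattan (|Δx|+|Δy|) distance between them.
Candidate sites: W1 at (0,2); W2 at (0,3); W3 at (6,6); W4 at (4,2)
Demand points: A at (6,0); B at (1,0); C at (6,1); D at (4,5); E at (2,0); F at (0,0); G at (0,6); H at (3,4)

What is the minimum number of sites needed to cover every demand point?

2

Coverage sets (demand points within 4 of each site):
  W1: {B, E, F, G}
  W2: {B, F, G, H}
  W3: {D}
  W4: {A, C, D, E, H}
No single site covers all 8 demand points.
But {W1, W4} covers everything, so the minimum is 2.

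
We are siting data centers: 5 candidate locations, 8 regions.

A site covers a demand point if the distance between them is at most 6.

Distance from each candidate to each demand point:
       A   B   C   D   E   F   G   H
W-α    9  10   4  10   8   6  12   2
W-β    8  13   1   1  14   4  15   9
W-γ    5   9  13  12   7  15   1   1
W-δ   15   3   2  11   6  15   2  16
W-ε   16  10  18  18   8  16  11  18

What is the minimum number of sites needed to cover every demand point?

Coverage sets (demand points within 6 of each site):
  W-α: {C, F, H}
  W-β: {C, D, F}
  W-γ: {A, G, H}
  W-δ: {B, C, E, G}
  W-ε: {}
No 2 sites suffice: every size-2 union leaves at least one demand point uncovered.
But {W-β, W-γ, W-δ} covers everything, so the minimum is 3.

3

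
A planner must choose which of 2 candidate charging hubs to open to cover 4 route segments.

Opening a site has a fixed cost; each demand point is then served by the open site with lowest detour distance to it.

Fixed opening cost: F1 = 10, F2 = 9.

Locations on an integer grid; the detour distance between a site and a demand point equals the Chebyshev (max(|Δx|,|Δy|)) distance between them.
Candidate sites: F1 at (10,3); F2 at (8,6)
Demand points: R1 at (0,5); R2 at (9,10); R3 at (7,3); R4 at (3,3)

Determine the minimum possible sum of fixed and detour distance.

29

Open {F2}: assign each demand point to its cheapest open site.
  R1→F2 8, R2→F2 4, R3→F2 3, R4→F2 5
  detour distance 20, fixed 9 → total 29.
Compare {F1}: detour distance 27 + fixed 10 = 37.
Compare {F1, F2}: detour distance 20 + fixed 19 = 39.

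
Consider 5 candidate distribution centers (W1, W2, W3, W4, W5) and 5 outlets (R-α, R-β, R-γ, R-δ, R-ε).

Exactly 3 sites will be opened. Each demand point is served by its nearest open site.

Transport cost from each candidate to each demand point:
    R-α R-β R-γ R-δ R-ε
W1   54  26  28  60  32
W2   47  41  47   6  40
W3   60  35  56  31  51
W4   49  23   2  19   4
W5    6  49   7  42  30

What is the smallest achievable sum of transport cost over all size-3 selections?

Open {W2, W4, W5}.
  R-α→W5 6, R-β→W4 23, R-γ→W4 2, R-δ→W2 6, R-ε→W4 4  ⇒ total 41.
Compare {W1, W4, W5}: total 54.
Compare {W3, W4, W5}: total 54.
No size-3 selection does better; minimum is 41.

41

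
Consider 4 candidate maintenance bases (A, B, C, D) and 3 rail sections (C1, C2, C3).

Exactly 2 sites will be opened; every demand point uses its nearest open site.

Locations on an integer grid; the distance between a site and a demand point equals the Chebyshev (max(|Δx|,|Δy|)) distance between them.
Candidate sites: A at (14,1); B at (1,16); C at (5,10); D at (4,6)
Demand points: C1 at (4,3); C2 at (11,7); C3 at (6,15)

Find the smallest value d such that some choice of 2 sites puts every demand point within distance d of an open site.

6

Open {C, D}.
  Farthest demand point is C2 at distance 6 (to C); all others are ≤ 6.
With {A, C} the worst case is 7.
With {B, C} the worst case is 7.
No size-2 selection achieves below 6.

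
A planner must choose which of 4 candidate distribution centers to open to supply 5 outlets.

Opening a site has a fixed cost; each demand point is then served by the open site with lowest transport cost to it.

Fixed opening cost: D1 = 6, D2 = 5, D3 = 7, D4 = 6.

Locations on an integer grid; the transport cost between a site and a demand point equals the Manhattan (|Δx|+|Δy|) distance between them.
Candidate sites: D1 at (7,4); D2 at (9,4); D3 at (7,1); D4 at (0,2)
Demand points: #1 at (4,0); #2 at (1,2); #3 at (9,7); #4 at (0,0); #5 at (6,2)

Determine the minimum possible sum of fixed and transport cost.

28

Open {D2, D4}: assign each demand point to its cheapest open site.
  #1→D4 6, #2→D4 1, #3→D2 3, #4→D4 2, #5→D2 5
  transport cost 17, fixed 11 → total 28.
Compare {D1, D4}: transport cost 17 + fixed 12 = 29.
Compare {D3, D4}: transport cost 17 + fixed 13 = 30.
Compare {D2, D3, D4}: transport cost 12 + fixed 18 = 30.
All other subsets cost ≥ 29. Minimum total cost: 28.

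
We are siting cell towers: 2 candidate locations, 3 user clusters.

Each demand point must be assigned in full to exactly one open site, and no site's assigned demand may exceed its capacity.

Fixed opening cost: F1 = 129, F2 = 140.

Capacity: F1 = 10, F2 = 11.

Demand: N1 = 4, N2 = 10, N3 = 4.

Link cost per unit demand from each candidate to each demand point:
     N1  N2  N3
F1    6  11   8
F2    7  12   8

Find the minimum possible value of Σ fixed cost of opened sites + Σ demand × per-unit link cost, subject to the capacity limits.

Open {F1, F2}; cheapest assignment that respects the capacities:
  F1 (cap 10, load 10): N2 — cost 10×11 = 110
  F2 (cap 11, load 8): N1, N3 — cost 4×7 + 4×8 = 60
  Shipping 170, fixed 269 → total 439.
  Any other capacity-feasible assignment to {F1, F2} ships for at least 170.
Total demand is 18 and no other set of sites has combined capacity ≥ 18, so {F1, F2} is the only feasible choice of open sites. Minimum: 439.

439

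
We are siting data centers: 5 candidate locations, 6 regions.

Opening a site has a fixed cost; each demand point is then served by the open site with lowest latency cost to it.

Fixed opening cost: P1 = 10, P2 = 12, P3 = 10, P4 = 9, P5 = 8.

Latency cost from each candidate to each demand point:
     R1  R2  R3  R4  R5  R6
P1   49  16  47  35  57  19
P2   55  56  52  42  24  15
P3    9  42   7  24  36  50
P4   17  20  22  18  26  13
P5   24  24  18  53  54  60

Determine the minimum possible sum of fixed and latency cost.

112

Open {P3, P4}: assign each demand point to its cheapest open site.
  R1→P3 9, R2→P4 20, R3→P3 7, R4→P4 18, R5→P4 26, R6→P4 13
  latency cost 93, fixed 19 → total 112.
Compare {P1, P3, P4}: latency cost 89 + fixed 29 = 118.
Compare {P3, P4, P5}: latency cost 93 + fixed 27 = 120.
Compare {P2, P3, P4}: latency cost 91 + fixed 31 = 122.
All other subsets cost ≥ 118. Minimum total cost: 112.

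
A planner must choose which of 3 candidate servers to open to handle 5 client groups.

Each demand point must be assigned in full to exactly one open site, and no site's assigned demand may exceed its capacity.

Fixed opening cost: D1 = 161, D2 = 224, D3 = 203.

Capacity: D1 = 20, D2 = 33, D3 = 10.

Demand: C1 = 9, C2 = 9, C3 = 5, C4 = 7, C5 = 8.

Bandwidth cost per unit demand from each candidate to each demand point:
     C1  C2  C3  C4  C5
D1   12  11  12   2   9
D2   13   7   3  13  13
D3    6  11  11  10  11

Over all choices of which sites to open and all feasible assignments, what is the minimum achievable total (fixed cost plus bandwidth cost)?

666

Open {D1, D2}; cheapest assignment that respects the capacities:
  D1 (cap 20, load 15): C4, C5 — cost 7×2 + 8×9 = 86
  D2 (cap 33, load 23): C1, C2, C3 — cost 9×13 + 9×7 + 5×3 = 195
  Shipping 281, fixed 385 → total 666.
  Any other capacity-feasible assignment to {D1, D2} ships for at least 281.
Compare {D2, D3}: its best feasible assignment gives total 754.
Compare {D1, D2, D3}: its best feasible assignment gives total 806.
Every other set of open sites that can feasibly serve all demand totals ≥ 754 even under its best assignment. Minimum: 666.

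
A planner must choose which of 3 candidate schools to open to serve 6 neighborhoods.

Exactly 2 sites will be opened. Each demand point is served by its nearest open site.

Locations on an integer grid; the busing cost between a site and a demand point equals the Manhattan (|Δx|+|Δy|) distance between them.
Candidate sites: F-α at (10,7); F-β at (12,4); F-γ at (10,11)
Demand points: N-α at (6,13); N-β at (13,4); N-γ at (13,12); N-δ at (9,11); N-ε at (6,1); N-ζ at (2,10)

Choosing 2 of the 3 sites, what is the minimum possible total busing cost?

Open {F-β, F-γ}.
  N-α→F-γ 6, N-β→F-β 1, N-γ→F-γ 4, N-δ→F-γ 1, N-ε→F-β 9, N-ζ→F-γ 9  ⇒ total 30.
Compare {F-α, F-γ}: total 36.
Compare {F-α, F-β}: total 44.

30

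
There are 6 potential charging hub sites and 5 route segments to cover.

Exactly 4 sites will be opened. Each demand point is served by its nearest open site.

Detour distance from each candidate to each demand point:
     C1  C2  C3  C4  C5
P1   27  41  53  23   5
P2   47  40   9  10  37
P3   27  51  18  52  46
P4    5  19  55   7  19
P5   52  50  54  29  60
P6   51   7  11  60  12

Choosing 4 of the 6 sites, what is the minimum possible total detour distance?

Open {P1, P2, P4, P6}.
  C1→P4 5, C2→P6 7, C3→P2 9, C4→P4 7, C5→P1 5  ⇒ total 33.
Compare {P1, P3, P4, P6}: total 35.
Compare {P1, P4, P5, P6}: total 35.
No size-4 selection does better; minimum is 33.

33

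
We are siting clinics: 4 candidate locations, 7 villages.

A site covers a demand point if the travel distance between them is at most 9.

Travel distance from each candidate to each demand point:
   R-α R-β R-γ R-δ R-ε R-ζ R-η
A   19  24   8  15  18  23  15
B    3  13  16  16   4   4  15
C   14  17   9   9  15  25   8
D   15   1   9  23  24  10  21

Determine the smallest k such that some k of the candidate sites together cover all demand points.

3

Coverage sets (demand points within 9 of each site):
  A: {R-γ}
  B: {R-α, R-ε, R-ζ}
  C: {R-γ, R-δ, R-η}
  D: {R-β, R-γ}
No 2 sites suffice: every size-2 union leaves at least one demand point uncovered.
But {B, C, D} covers everything, so the minimum is 3.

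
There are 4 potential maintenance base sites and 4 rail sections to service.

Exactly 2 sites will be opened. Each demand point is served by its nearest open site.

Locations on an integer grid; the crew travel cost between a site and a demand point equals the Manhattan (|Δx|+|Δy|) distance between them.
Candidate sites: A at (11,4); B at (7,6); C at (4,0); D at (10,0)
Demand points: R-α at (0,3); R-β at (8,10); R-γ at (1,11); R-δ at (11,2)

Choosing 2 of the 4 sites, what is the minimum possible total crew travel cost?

Open {A, B}.
  R-α→B 10, R-β→B 5, R-γ→B 11, R-δ→A 2  ⇒ total 28.
Compare {B, D}: total 29.
Compare {B, C}: total 31.
No size-2 selection does better; minimum is 28.

28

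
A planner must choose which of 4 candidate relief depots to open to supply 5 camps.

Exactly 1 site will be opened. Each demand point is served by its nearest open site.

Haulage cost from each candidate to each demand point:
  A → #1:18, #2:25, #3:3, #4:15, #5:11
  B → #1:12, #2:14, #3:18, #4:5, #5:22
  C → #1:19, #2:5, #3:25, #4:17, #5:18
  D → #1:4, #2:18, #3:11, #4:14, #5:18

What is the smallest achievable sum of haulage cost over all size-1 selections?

Open {D}.
  #1→D 4, #2→D 18, #3→D 11, #4→D 14, #5→D 18  ⇒ total 65.
Compare {B}: total 71.
Compare {A}: total 72.
No size-1 selection does better; minimum is 65.

65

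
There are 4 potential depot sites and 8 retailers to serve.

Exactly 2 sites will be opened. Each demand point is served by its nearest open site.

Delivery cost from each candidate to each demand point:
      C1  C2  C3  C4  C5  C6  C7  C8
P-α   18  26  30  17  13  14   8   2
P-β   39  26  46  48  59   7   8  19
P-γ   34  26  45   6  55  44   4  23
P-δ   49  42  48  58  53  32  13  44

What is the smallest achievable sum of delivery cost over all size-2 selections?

113

Open {P-α, P-γ}.
  C1→P-α 18, C2→P-α 26, C3→P-α 30, C4→P-γ 6, C5→P-α 13, C6→P-α 14, C7→P-γ 4, C8→P-α 2  ⇒ total 113.
Compare {P-α, P-β}: total 121.
Compare {P-α, P-δ}: total 128.
No size-2 selection does better; minimum is 113.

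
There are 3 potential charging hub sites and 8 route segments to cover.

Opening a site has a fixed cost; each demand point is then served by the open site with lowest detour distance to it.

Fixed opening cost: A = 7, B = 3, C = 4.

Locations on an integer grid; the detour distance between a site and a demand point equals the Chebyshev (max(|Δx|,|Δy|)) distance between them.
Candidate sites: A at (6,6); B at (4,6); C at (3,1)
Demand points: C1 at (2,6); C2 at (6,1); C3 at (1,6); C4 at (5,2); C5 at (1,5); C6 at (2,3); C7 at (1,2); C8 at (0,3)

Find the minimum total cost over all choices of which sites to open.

27

Open {B, C}: assign each demand point to its cheapest open site.
  C1→B 2, C2→C 3, C3→B 3, C4→C 2, C5→B 3, C6→C 2, C7→C 2, C8→C 3
  detour distance 20, fixed 7 → total 27.
Compare {C}: detour distance 26 + fixed 4 = 30.
Compare {B}: detour distance 28 + fixed 3 = 31.
Compare {A, B, C}: detour distance 20 + fixed 14 = 34.
All other subsets cost ≥ 30. Minimum total cost: 27.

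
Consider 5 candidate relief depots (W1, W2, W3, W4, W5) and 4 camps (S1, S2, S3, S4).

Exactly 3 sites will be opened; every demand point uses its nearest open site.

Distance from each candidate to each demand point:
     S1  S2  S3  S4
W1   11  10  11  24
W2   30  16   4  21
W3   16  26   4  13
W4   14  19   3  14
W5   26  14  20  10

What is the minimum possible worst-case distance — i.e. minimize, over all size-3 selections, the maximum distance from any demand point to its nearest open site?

11

Open {W1, W2, W5}.
  Farthest demand point is S1 at distance 11 (to W1); all others are ≤ 11.
With {W1, W3, W5} the worst case is 11.
With {W1, W4, W5} the worst case is 11.
No size-3 selection achieves below 11.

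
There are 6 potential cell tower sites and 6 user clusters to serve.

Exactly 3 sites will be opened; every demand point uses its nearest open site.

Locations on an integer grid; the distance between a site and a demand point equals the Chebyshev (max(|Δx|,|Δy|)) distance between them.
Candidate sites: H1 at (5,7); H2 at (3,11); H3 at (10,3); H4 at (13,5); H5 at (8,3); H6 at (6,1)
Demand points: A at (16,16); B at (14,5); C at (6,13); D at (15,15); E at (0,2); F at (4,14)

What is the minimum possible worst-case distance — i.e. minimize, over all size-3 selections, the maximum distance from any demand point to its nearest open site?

11

Open {H1, H2, H3}.
  Farthest demand point is A at distance 11 (to H1); all others are ≤ 11.
With {H1, H2, H4} the worst case is 11.
With {H1, H2, H5} the worst case is 11.
No size-3 selection achieves below 11.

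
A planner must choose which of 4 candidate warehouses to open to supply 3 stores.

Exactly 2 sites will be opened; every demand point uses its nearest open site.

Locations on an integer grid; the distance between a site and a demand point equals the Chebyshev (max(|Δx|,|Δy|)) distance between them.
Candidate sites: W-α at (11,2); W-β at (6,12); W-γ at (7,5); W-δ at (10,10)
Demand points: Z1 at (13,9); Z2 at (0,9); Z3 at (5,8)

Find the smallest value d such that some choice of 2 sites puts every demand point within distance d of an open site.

Open {W-β, W-γ}.
  Farthest demand point is Z1 at distance 6 (to W-γ); all others are ≤ 6.
With {W-β, W-δ} the worst case is 6.
With {W-α, W-β} the worst case is 7.
No size-2 selection achieves below 6.

6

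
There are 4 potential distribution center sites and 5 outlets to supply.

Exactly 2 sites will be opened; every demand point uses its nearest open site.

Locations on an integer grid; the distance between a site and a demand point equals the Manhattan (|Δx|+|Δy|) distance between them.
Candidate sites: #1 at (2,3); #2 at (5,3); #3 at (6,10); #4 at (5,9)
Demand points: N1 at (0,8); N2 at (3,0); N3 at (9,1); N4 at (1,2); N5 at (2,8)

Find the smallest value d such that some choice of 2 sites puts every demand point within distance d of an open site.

Open {#2, #4}.
  Farthest demand point is N1 at distance 6 (to #4); all others are ≤ 6.
With {#1, #2} the worst case is 7.
With {#2, #3} the worst case is 8.
No size-2 selection achieves below 6.

6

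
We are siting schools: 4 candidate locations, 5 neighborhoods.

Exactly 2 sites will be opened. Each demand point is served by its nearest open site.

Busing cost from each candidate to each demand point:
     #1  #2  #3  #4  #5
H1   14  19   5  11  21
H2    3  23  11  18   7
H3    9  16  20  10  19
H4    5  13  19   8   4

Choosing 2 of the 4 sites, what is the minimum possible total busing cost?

35

Open {H1, H4}.
  #1→H4 5, #2→H4 13, #3→H1 5, #4→H4 8, #5→H4 4  ⇒ total 35.
Compare {H2, H4}: total 39.
Compare {H1, H2}: total 45.
No size-2 selection does better; minimum is 35.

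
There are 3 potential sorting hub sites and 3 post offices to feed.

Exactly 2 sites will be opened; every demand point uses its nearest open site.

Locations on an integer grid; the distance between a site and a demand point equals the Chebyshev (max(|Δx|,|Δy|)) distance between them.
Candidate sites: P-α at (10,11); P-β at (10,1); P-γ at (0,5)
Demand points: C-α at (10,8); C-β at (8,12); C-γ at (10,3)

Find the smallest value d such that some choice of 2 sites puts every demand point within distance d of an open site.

3

Open {P-α, P-β}.
  Farthest demand point is C-α at distance 3 (to P-α); all others are ≤ 3.
With {P-α, P-γ} the worst case is 8.
With {P-β, P-γ} the worst case is 8.
No size-2 selection achieves below 3.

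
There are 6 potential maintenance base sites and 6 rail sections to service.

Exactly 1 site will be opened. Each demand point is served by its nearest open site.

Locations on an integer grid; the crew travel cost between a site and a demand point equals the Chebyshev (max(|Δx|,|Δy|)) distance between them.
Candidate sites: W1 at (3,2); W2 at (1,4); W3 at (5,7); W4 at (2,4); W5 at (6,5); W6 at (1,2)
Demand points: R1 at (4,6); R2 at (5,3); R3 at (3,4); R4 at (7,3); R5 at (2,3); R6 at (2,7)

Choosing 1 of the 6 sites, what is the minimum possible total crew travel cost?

Open {W4}.
  R1→W4 2, R2→W4 3, R3→W4 1, R4→W4 5, R5→W4 1, R6→W4 3  ⇒ total 15.
Compare {W5}: total 17.
Compare {W1}: total 18.
No size-1 selection does better; minimum is 15.

15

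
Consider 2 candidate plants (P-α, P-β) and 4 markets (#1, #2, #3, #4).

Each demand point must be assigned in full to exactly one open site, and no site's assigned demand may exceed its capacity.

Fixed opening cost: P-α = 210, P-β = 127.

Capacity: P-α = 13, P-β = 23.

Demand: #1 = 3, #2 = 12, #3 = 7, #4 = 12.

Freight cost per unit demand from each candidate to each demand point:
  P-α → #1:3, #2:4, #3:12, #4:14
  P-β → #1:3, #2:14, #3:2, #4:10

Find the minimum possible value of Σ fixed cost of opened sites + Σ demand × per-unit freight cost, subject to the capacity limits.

Open {P-α, P-β}; cheapest assignment that respects the capacities:
  P-α (cap 13, load 12): #2 — cost 12×4 = 48
  P-β (cap 23, load 22): #1, #3, #4 — cost 3×3 + 7×2 + 12×10 = 143
  Shipping 191, fixed 337 → total 528.
  Any other capacity-feasible assignment to {P-α, P-β} ships for at least 191.
Total demand is 34 and no other set of sites has combined capacity ≥ 34, so {P-α, P-β} is the only feasible choice of open sites. Minimum: 528.

528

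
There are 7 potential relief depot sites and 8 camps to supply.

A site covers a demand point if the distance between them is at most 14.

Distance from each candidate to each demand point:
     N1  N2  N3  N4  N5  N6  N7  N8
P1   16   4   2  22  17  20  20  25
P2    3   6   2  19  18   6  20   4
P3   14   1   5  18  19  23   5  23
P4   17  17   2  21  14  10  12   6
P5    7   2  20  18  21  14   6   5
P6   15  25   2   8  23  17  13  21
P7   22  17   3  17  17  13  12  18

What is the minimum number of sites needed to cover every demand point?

3

Coverage sets (demand points within 14 of each site):
  P1: {N2, N3}
  P2: {N1, N2, N3, N6, N8}
  P3: {N1, N2, N3, N7}
  P4: {N3, N5, N6, N7, N8}
  P5: {N1, N2, N6, N7, N8}
  P6: {N3, N4, N7}
  P7: {N3, N6, N7}
No 2 sites suffice: every size-2 union leaves at least one demand point uncovered.
But {P2, P4, P6} covers everything, so the minimum is 3.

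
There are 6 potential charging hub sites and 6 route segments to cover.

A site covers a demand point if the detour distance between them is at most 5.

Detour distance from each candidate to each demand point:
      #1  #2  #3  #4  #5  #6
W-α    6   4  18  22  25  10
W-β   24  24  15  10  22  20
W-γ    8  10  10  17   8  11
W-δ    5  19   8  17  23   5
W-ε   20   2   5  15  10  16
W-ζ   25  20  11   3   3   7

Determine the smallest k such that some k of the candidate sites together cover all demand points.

Coverage sets (demand points within 5 of each site):
  W-α: {#2}
  W-β: {}
  W-γ: {}
  W-δ: {#1, #6}
  W-ε: {#2, #3}
  W-ζ: {#4, #5}
No 2 sites suffice: every size-2 union leaves at least one demand point uncovered.
But {W-δ, W-ε, W-ζ} covers everything, so the minimum is 3.

3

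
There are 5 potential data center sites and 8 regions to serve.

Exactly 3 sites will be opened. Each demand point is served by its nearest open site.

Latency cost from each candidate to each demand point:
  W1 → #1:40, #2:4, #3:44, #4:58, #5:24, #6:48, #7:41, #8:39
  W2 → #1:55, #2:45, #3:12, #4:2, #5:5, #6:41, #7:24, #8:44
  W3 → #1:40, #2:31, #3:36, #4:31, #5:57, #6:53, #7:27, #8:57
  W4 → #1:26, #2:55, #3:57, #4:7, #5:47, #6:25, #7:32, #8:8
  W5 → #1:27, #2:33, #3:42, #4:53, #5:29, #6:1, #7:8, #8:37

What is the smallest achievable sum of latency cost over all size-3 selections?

Open {W2, W4, W5}.
  #1→W4 26, #2→W5 33, #3→W2 12, #4→W2 2, #5→W2 5, #6→W5 1, #7→W5 8, #8→W4 8  ⇒ total 95.
Compare {W1, W2, W5}: total 96.
Compare {W1, W2, W4}: total 106.
No size-3 selection does better; minimum is 95.

95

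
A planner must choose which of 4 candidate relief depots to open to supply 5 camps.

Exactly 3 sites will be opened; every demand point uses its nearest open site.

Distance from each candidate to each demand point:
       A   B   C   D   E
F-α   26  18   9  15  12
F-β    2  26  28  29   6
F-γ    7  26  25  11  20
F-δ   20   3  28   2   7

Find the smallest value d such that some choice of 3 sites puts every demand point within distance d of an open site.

Open {F-α, F-β, F-δ}.
  Farthest demand point is C at distance 9 (to F-α); all others are ≤ 9.
With {F-α, F-γ, F-δ} the worst case is 9.
With {F-α, F-β, F-γ} the worst case is 18.
No size-3 selection achieves below 9.

9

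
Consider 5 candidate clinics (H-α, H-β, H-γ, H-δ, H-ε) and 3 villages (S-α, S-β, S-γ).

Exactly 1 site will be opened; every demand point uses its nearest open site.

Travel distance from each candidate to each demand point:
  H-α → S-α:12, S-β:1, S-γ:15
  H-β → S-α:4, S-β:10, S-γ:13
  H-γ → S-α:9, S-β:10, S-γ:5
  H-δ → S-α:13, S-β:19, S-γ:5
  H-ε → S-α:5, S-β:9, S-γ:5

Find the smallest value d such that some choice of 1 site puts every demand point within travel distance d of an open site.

Open {H-ε}.
  Farthest demand point is S-β at travel distance 9 (to H-ε); all others are ≤ 9.
With {H-γ} the worst case is 10.
With {H-β} the worst case is 13.
No size-1 selection achieves below 9.

9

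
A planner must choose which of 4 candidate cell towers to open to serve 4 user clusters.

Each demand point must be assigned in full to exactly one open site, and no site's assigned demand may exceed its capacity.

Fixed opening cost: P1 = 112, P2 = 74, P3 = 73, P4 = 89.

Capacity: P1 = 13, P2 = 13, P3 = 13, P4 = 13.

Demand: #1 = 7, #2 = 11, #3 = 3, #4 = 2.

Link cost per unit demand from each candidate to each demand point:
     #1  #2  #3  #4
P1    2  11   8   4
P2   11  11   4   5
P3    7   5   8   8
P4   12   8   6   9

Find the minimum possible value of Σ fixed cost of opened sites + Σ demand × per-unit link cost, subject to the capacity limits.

286

Open {P1, P3}; cheapest assignment that respects the capacities:
  P1 (cap 13, load 12): #1, #3, #4 — cost 7×2 + 3×8 + 2×4 = 46
  P3 (cap 13, load 11): #2 — cost 11×5 = 55
  Shipping 101, fixed 185 → total 286.
  Any other capacity-feasible assignment to {P1, P3} ships for at least 101.
Compare {P2, P3}: its best feasible assignment gives total 301.
Compare {P1, P4}: its best feasible assignment gives total 335.
Every other set of open sites that can feasibly serve all demand totals ≥ 301 even under its best assignment. Minimum: 286.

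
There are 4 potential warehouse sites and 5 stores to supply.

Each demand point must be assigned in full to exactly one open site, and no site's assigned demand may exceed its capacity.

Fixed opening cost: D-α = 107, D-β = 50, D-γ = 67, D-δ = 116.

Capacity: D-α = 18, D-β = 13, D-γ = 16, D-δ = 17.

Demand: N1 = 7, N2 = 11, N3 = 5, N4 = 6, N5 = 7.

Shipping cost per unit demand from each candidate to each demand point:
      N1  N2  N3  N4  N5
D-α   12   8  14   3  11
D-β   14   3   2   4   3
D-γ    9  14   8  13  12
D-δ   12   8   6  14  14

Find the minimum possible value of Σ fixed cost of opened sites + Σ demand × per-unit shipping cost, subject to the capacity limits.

424

Open {D-α, D-β, D-γ}; cheapest assignment that respects the capacities:
  D-α (cap 18, load 17): N2, N4 — cost 11×8 + 6×3 = 106
  D-β (cap 13, load 12): N3, N5 — cost 5×2 + 7×3 = 31
  D-γ (cap 16, load 7): N1 — cost 7×9 = 63
  Shipping 200, fixed 224 → total 424.
  Any other capacity-feasible assignment to {D-α, D-β, D-γ} ships for at least 200.
Compare {D-β, D-γ, D-δ}: its best feasible assignment gives total 459.
Compare {D-α, D-β, D-δ}: its best feasible assignment gives total 494.
Every other set of open sites that can feasibly serve all demand totals ≥ 459 even under its best assignment. Minimum: 424.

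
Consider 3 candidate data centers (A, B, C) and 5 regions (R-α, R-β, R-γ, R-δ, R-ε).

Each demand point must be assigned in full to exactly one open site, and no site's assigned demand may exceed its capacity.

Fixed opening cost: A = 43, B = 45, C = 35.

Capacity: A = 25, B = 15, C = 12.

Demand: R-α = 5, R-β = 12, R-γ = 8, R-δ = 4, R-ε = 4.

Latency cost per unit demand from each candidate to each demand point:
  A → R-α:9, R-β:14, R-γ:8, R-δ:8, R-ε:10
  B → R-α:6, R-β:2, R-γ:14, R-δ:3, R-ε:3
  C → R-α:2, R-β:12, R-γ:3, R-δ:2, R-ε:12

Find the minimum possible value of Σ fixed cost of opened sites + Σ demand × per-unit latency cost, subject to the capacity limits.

264

Open {A, B, C}; cheapest assignment that respects the capacities:
  A (cap 25, load 9): R-α, R-ε — cost 5×9 + 4×10 = 85
  B (cap 15, load 12): R-β — cost 12×2 = 24
  C (cap 12, load 12): R-γ, R-δ — cost 8×3 + 4×2 = 32
  Shipping 141, fixed 123 → total 264.
  Any other capacity-feasible assignment to {A, B, C} ships for at least 141.
Compare {A, B}: its best feasible assignment gives total 293.
Compare {A, C}: its best feasible assignment gives total 363.
Every other set of open sites that can feasibly serve all demand totals ≥ 293 even under its best assignment. Minimum: 264.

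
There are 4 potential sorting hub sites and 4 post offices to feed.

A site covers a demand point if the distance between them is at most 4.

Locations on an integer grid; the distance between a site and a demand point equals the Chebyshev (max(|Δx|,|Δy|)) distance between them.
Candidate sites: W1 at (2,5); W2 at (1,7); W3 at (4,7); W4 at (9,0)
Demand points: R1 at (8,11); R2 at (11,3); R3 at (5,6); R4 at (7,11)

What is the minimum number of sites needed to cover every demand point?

2

Coverage sets (demand points within 4 of each site):
  W1: {R3}
  W2: {R3}
  W3: {R1, R3, R4}
  W4: {R2}
No single site covers all 4 demand points.
But {W3, W4} covers everything, so the minimum is 2.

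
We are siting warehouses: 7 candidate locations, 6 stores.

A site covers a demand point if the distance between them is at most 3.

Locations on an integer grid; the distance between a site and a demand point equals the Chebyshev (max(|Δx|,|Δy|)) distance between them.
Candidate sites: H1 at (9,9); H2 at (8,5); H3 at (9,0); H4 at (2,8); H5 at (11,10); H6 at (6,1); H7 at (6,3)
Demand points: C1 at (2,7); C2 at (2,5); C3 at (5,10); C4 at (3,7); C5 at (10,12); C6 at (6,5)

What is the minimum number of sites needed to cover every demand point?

Coverage sets (demand points within 3 of each site):
  H1: {C5}
  H2: {C6}
  H3: {}
  H4: {C1, C2, C3, C4}
  H5: {C5}
  H6: {}
  H7: {C6}
No 2 sites suffice: every size-2 union leaves at least one demand point uncovered.
But {H1, H2, H4} covers everything, so the minimum is 3.

3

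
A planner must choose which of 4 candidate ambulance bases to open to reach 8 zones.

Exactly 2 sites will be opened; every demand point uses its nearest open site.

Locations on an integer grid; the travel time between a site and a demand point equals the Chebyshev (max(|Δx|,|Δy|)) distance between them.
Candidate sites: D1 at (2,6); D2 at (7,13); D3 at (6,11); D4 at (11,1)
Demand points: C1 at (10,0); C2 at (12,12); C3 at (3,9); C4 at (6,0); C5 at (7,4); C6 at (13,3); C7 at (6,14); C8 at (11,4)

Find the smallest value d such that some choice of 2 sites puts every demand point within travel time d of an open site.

Open {D2, D4}.
  Farthest demand point is C2 at travel time 5 (to D2); all others are ≤ 5.
With {D3, D4} the worst case is 6.
With {D1, D3} the worst case is 8.
No size-2 selection achieves below 5.

5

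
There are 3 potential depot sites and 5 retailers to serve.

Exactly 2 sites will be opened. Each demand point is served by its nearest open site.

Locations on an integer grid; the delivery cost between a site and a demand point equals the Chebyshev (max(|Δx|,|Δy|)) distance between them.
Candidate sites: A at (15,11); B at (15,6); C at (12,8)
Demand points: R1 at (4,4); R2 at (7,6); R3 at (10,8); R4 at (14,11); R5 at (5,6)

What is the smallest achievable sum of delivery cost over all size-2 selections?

Open {A, C}.
  R1→C 8, R2→C 5, R3→C 2, R4→A 1, R5→C 7  ⇒ total 23.
Compare {B, C}: total 25.
Compare {A, B}: total 35.

23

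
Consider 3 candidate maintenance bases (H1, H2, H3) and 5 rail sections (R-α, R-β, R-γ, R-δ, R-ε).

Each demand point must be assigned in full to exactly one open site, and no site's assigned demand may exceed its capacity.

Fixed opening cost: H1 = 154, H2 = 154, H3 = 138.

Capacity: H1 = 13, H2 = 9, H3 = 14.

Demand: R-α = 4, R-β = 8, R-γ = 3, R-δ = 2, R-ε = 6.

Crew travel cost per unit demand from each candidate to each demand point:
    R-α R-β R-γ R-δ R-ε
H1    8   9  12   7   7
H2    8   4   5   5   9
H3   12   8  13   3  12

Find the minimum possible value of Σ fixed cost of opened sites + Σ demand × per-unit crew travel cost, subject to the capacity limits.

472

Open {H1, H3}; cheapest assignment that respects the capacities:
  H1 (cap 13, load 13): R-α, R-γ, R-ε — cost 4×8 + 3×12 + 6×7 = 110
  H3 (cap 14, load 10): R-β, R-δ — cost 8×8 + 2×3 = 70
  Shipping 180, fixed 292 → total 472.
  Any other capacity-feasible assignment to {H1, H3} ships for at least 180.
Compare {H2, H3}: its best feasible assignment gives total 479.
Compare {H1, H2, H3}: its best feasible assignment gives total 594.
Every other set of open sites that can feasibly serve all demand totals ≥ 479 even under its best assignment. Minimum: 472.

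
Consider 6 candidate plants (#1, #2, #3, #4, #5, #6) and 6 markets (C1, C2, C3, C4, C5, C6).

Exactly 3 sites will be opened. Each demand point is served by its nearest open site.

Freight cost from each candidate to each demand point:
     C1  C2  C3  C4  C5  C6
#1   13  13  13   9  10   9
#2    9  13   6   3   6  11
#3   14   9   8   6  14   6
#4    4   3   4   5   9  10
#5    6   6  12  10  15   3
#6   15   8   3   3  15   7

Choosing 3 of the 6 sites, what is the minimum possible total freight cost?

Open {#2, #4, #5}.
  C1→#4 4, C2→#4 3, C3→#4 4, C4→#2 3, C5→#2 6, C6→#5 3  ⇒ total 23.
Compare {#4, #5, #6}: total 25.
Compare {#2, #3, #4}: total 26.
No size-3 selection does better; minimum is 23.

23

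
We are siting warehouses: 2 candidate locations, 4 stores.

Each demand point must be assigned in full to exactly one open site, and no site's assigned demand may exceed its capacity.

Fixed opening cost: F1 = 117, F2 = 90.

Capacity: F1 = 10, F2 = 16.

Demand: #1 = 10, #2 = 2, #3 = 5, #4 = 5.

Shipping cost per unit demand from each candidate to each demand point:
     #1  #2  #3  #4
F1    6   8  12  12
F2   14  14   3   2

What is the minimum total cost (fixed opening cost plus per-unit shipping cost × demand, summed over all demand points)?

320

Open {F1, F2}; cheapest assignment that respects the capacities:
  F1 (cap 10, load 10): #1 — cost 10×6 = 60
  F2 (cap 16, load 12): #2, #3, #4 — cost 2×14 + 5×3 + 5×2 = 53
  Shipping 113, fixed 207 → total 320.
  Any other capacity-feasible assignment to {F1, F2} ships for at least 113.
Total demand is 22 and no other set of sites has combined capacity ≥ 22, so {F1, F2} is the only feasible choice of open sites. Minimum: 320.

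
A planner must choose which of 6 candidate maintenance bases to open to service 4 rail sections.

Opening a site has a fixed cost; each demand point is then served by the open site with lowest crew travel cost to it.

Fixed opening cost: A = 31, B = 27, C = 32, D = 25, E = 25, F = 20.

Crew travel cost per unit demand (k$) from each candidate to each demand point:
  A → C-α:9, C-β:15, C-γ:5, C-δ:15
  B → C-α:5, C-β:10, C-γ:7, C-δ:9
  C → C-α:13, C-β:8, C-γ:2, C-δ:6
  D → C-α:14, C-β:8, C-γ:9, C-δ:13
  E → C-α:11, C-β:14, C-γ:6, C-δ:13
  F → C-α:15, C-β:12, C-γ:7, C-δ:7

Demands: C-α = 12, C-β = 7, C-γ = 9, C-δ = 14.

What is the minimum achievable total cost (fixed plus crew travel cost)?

Open {B, C}: assign each demand point to its cheapest open site.
  C-α→B 12×5=60, C-β→C 7×8=56, C-γ→C 9×2=18, C-δ→C 14×6=84
  crew travel cost 218, fixed 59 → total 277.
Compare {B, C, F}: crew travel cost 218 + fixed 79 = 297.
Compare {B, C, D}: crew travel cost 218 + fixed 84 = 302.
Compare {B, C, E}: crew travel cost 218 + fixed 84 = 302.
All other subsets cost ≥ 297. Minimum total cost: 277.

277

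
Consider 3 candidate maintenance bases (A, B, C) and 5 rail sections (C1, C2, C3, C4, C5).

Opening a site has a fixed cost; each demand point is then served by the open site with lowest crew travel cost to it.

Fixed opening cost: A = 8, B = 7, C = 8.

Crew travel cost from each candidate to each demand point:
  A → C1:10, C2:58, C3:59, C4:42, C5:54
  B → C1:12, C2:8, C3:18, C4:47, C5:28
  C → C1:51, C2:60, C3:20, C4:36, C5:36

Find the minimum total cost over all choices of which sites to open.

117

Open {B, C}: assign each demand point to its cheapest open site.
  C1→B 12, C2→B 8, C3→B 18, C4→C 36, C5→B 28
  crew travel cost 102, fixed 15 → total 117.
Compare {B}: crew travel cost 113 + fixed 7 = 120.
Compare {A, B}: crew travel cost 106 + fixed 15 = 121.
Compare {A, B, C}: crew travel cost 100 + fixed 23 = 123.
All other subsets cost ≥ 120. Minimum total cost: 117.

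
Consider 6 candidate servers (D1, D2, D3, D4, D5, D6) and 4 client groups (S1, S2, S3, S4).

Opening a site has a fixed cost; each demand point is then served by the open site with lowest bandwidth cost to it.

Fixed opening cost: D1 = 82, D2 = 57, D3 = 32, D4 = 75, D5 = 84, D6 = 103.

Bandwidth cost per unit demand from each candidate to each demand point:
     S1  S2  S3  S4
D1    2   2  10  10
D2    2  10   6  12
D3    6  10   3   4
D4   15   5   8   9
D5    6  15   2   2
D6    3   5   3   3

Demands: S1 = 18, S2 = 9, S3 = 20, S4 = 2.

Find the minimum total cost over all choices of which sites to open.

Open {D1, D3}: assign each demand point to its cheapest open site.
  S1→D1 18×2=36, S2→D1 9×2=18, S3→D3 20×3=60, S4→D3 2×4=8
  bandwidth cost 122, fixed 114 → total 236.
Compare {D1, D5}: bandwidth cost 98 + fixed 166 = 264.
Compare {D6}: bandwidth cost 165 + fixed 103 = 268.
Compare {D2, D3}: bandwidth cost 194 + fixed 89 = 283.
All other subsets cost ≥ 264. Minimum total cost: 236.

236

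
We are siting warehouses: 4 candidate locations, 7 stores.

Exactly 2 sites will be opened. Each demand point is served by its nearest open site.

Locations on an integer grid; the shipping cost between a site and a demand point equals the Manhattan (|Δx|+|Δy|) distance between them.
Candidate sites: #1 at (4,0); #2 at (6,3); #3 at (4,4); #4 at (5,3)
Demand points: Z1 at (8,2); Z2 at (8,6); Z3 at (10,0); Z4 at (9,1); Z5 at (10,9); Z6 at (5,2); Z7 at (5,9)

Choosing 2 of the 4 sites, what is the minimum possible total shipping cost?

Open {#2, #4}.
  Z1→#2 3, Z2→#2 5, Z3→#2 7, Z4→#2 5, Z5→#2 10, Z6→#4 1, Z7→#4 6  ⇒ total 37.
Compare {#1, #2}: total 38.
Compare {#2, #3}: total 38.
No size-2 selection does better; minimum is 37.

37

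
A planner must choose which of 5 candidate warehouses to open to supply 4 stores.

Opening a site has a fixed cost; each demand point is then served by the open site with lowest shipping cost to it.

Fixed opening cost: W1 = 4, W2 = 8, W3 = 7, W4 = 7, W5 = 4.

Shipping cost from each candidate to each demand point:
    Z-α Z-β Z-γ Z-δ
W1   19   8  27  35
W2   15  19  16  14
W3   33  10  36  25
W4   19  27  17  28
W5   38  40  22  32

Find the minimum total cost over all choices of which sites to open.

Open {W1, W2}: assign each demand point to its cheapest open site.
  Z-α→W2 15, Z-β→W1 8, Z-γ→W2 16, Z-δ→W2 14
  shipping cost 53, fixed 12 → total 65.
Compare {W1, W2, W5}: shipping cost 53 + fixed 16 = 69.
Compare {W2, W3}: shipping cost 55 + fixed 15 = 70.
Compare {W2}: shipping cost 64 + fixed 8 = 72.
All other subsets cost ≥ 69. Minimum total cost: 65.

65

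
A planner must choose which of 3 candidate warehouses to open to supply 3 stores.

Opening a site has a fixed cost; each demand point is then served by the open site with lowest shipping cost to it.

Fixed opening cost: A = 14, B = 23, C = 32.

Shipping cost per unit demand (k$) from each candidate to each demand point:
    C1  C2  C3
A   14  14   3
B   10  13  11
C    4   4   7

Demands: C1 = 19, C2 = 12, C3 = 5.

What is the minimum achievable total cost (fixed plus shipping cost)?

185

Open {A, C}: assign each demand point to its cheapest open site.
  C1→C 19×4=76, C2→C 12×4=48, C3→A 5×3=15
  shipping cost 139, fixed 46 → total 185.
Compare {C}: shipping cost 159 + fixed 32 = 191.
Compare {A, B, C}: shipping cost 139 + fixed 69 = 208.
Compare {B, C}: shipping cost 159 + fixed 55 = 214.
All other subsets cost ≥ 191. Minimum total cost: 185.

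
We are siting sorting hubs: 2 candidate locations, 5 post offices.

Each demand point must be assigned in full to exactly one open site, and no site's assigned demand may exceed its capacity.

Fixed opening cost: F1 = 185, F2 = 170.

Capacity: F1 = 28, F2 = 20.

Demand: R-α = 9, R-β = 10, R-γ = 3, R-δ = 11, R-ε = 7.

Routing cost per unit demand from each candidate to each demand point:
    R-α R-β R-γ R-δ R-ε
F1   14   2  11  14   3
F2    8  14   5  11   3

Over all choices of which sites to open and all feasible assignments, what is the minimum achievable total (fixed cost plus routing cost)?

622

Open {F1, F2}; cheapest assignment that respects the capacities:
  F1 (cap 28, load 20): R-β, R-γ, R-ε — cost 10×2 + 3×11 + 7×3 = 74
  F2 (cap 20, load 20): R-α, R-δ — cost 9×8 + 11×11 = 193
  Shipping 267, fixed 355 → total 622.
  Any other capacity-feasible assignment to {F1, F2} ships for at least 267.
Total demand is 40 and no other set of sites has combined capacity ≥ 40, so {F1, F2} is the only feasible choice of open sites. Minimum: 622.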